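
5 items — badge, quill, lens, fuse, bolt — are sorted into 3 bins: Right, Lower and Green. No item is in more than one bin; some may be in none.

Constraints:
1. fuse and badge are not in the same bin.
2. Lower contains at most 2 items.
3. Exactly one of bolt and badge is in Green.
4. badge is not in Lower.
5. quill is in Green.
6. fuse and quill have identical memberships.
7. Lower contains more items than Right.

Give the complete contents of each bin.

Right = {}; Lower = {lens}; Green = {bolt, fuse, quill}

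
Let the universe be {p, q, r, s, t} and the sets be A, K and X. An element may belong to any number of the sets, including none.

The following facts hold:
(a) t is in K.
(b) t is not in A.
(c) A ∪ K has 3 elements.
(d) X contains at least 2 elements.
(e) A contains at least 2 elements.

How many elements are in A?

From (a): t ∈ K.
From (b): t ∉ A.

2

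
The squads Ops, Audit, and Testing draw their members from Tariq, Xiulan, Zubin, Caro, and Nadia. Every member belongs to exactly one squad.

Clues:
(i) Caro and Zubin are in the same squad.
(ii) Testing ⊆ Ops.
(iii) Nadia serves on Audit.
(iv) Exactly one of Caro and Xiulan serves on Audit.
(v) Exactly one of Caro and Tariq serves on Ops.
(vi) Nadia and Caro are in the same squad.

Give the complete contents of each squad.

From (iii): Nadia ∈ Audit.
(vi): Caro matches Nadia: Caro ∉ Ops.
(vi): Caro matches Nadia: Caro ∈ Audit.
(i): Zubin matches Caro: Zubin ∉ Ops.
(i): Zubin matches Caro: Zubin ∈ Audit.
(iv) (exactly one): Xiulan ∉ Audit.
(v) (exactly one): Tariq ∈ Ops.
Suppose Xiulan ∉ Ops: no assignment then satisfies all the clues, so Xiulan ∈ Ops.

Ops = {Tariq, Xiulan}; Audit = {Caro, Nadia, Zubin}; Testing = {}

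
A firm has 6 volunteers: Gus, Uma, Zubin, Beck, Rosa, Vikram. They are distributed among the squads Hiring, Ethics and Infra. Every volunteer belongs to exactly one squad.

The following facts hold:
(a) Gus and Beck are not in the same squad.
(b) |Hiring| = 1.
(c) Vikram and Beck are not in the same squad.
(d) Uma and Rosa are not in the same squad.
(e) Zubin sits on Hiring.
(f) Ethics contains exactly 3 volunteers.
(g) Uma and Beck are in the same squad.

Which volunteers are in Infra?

Infra = {Beck, Uma}

From (e): Zubin ∈ Hiring.
(b): Hiring already has 1, so the rest are out.
Suppose Gus ∈ Infra: no assignment then satisfies all the clues, so Gus ∉ Infra.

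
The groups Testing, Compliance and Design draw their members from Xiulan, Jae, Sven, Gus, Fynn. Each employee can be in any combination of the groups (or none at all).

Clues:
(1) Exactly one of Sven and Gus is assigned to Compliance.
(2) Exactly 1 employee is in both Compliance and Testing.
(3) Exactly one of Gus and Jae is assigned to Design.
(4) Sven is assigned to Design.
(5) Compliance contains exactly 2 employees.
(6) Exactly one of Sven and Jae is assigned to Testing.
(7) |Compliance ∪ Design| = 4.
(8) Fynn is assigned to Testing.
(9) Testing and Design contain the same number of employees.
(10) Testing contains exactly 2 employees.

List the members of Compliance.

Compliance = {Fynn, Gus}

From (4): Sven ∈ Design.
From (8): Fynn ∈ Testing.
Suppose Xiulan ∈ Compliance: no assignment then satisfies all the clues, so Xiulan ∉ Compliance.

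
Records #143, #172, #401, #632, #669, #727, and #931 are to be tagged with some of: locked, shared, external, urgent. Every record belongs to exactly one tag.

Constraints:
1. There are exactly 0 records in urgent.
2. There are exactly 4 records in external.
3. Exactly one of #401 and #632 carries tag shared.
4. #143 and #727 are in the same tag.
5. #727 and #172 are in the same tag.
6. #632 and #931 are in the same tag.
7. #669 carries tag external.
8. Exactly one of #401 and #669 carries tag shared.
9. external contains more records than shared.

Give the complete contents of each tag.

locked = {#632, #931}; shared = {#401}; external = {#143, #172, #669, #727}; urgent = {}

From (7): #669 ∈ external.
(1): urgent already has 0, so the rest are out.
(8) (exactly one): #401 ∈ shared.
(3) (exactly one): #632 ∉ shared.
(6): #931 matches #632: #931 ∉ shared.
Suppose #143 ∈ locked: no assignment then satisfies all the clues, so #143 ∉ locked.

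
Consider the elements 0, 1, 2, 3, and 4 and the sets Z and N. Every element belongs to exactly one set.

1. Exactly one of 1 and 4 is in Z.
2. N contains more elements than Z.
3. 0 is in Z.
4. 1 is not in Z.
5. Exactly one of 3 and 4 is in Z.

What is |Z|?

2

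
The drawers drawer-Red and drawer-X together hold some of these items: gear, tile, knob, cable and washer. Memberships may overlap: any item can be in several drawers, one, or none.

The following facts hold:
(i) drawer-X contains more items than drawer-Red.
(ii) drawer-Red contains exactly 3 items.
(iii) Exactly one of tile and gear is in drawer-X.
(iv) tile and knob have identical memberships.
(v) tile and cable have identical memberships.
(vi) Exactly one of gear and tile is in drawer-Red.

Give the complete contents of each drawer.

drawer-Red = {cable, knob, tile}; drawer-X = {cable, knob, tile, washer}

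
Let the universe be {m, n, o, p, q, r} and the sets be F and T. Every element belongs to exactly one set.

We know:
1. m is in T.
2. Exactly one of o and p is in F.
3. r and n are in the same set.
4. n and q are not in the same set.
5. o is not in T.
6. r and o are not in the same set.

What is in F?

From (1): m ∈ T.
From (5): o ∉ T.
Only one set left: o ∈ F.
(2) (exactly one): p ∉ F.
(6): r ∉ F.
Only one set left: p ∈ T.
Only one set left: r ∈ T.
(3): n matches r: n ∉ F.
(3): n matches r: n ∈ T.
(4): q ∉ T.
Only one set left: q ∈ F.

F = {o, q}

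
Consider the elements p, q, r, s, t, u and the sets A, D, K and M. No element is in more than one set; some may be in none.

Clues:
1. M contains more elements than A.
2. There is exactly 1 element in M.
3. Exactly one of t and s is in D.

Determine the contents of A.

A = {}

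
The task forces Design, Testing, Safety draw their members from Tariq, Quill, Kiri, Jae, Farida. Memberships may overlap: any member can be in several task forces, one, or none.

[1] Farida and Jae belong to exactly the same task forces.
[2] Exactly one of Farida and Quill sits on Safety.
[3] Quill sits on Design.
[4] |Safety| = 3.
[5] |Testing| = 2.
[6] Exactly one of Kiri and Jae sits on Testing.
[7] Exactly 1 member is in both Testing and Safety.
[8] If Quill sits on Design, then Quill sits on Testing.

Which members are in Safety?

Safety = {Farida, Jae, Kiri}

From (3): Quill ∈ Design.
(8): Quill ∈ Testing.
Suppose Tariq ∈ Safety: no assignment then satisfies all the clues, so Tariq ∉ Safety.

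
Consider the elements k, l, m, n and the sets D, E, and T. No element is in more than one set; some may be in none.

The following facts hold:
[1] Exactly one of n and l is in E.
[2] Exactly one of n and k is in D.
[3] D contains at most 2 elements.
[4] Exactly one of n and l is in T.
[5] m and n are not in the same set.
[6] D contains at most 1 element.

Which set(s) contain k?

k: D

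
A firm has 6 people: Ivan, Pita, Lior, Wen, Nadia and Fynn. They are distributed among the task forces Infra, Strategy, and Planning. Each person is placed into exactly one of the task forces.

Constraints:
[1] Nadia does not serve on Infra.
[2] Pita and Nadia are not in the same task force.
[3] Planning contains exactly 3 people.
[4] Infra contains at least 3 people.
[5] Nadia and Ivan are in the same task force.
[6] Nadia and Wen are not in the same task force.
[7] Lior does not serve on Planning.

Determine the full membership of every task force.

Infra = {Lior, Pita, Wen}; Strategy = {}; Planning = {Fynn, Ivan, Nadia}

From (1): Nadia ∉ Infra.
From (7): Lior ∉ Planning.
(5): Ivan matches Nadia: Ivan ∉ Infra.
Suppose Ivan ∈ Strategy: no assignment then satisfies all the clues, so Ivan ∉ Strategy.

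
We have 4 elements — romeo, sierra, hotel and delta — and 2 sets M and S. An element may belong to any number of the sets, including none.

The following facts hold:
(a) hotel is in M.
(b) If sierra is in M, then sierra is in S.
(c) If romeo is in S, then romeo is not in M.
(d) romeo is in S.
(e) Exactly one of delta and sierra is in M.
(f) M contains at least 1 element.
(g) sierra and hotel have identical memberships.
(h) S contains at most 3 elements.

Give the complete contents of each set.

M = {hotel, sierra}; S = {hotel, romeo, sierra}

From (a): hotel ∈ M.
From (d): romeo ∈ S.
(c): romeo ∉ M.
(g): sierra matches hotel: sierra ∈ M.
(b): sierra ∈ S.
(e) (exactly one): delta ∉ M.
(g): hotel matches sierra: hotel ∈ S.
(h): S already has 3, so the rest are out.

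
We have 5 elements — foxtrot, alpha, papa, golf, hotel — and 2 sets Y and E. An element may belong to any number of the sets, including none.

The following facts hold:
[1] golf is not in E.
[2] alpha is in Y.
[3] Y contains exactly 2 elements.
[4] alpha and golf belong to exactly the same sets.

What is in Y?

From (1): golf ∉ E.
From (2): alpha ∈ Y.
(4): golf matches alpha: golf ∈ Y.
(4): alpha matches golf: alpha ∉ E.
(3): Y already has 2, so the rest are out.

Y = {alpha, golf}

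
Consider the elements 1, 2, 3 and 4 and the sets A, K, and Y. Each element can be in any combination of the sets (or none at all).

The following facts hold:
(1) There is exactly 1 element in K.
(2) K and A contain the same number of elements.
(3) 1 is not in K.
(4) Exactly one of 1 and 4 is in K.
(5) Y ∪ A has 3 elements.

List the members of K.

K = {4}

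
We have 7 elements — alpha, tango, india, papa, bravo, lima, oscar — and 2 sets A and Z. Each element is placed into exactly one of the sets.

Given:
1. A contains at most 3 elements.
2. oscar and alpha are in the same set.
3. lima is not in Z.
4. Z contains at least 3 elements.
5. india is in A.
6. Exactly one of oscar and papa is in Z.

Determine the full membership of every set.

A = {india, lima, papa}; Z = {alpha, bravo, oscar, tango}

From (3): lima ∉ Z.
From (5): india ∈ A.
Only one set left: lima ∈ A.
Suppose alpha ∈ A: no assignment then satisfies all the clues, so alpha ∉ A.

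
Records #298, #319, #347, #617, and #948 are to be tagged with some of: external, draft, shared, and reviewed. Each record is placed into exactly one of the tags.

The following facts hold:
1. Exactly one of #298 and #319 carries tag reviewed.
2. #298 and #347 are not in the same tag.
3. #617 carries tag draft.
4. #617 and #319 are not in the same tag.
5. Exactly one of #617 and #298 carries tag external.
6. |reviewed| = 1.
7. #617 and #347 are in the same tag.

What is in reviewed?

reviewed = {#319}

From (3): #617 ∈ draft.
(4): #319 ∉ draft.
(5) (exactly one): #298 ∈ external.
(7): #347 matches #617: #347 ∉ external.
(7): #347 matches #617: #347 ∈ draft.
(1) (exactly one): #319 ∈ reviewed.
(6): reviewed already has 1, so the rest are out.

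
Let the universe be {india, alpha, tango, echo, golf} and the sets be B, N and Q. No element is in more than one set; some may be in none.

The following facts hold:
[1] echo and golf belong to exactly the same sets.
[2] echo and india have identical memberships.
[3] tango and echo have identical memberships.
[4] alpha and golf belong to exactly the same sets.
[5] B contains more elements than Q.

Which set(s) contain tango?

tango: B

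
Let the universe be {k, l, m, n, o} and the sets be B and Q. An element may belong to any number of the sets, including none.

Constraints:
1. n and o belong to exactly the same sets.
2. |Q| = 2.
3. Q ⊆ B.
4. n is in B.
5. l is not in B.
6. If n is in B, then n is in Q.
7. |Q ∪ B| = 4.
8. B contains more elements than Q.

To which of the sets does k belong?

k: B

From (4): n ∈ B.
From (5): l ∉ B.
(1): o matches n: o ∈ B.
(3) contrapositive: l ∉ Q.
(6): n ∈ Q.
(1): o matches n: o ∈ Q.
(2): Q already has 2, so the rest are out.
Suppose k ∉ B: no assignment then satisfies all the clues, so k ∈ B.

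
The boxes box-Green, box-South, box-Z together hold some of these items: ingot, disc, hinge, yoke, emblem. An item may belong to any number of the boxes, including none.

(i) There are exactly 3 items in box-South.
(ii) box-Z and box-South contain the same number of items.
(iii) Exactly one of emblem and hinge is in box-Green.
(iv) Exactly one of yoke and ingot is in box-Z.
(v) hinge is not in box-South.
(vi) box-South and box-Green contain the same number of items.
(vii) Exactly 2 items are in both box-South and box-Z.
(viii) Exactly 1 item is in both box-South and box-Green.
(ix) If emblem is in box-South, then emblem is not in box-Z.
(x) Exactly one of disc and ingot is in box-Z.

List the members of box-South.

box-South = {disc, emblem, yoke}

From (v): hinge ∉ box-South.
Suppose ingot ∈ box-South: no assignment then satisfies all the clues, so ingot ∉ box-South.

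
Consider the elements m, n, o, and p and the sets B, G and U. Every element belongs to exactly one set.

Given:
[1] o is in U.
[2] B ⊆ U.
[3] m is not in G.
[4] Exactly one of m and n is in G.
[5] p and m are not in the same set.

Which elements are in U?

U = {m, o}

From (1): o ∈ U.
From (3): m ∉ G.
(4) (exactly one): n ∈ G.
Suppose m ∉ U: no assignment then satisfies all the clues, so m ∈ U.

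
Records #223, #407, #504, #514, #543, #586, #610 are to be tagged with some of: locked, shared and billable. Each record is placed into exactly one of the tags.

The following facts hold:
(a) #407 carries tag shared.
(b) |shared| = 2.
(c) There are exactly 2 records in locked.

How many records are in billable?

3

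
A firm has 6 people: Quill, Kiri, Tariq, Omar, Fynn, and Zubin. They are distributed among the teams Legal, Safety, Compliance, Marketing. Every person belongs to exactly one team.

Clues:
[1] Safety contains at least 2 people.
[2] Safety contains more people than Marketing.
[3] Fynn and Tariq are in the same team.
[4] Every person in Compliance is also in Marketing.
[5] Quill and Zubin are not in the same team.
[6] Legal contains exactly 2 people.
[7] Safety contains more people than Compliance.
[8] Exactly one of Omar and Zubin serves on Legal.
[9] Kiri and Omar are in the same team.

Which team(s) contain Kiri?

Kiri: Legal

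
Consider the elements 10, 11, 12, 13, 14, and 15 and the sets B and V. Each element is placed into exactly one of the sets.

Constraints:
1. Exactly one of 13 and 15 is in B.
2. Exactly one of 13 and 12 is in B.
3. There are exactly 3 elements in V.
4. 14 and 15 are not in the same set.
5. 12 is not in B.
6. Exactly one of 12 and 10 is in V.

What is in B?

From (5): 12 ∉ B.
(2) (exactly one): 13 ∈ B.
Only one set left: 12 ∈ V.
(1) (exactly one): 15 ∉ B.
(6) (exactly one): 10 ∉ V.
Only one set left: 10 ∈ B.
Only one set left: 15 ∈ V.
(4): 14 ∉ V.
Only one set left: 14 ∈ B.
(3): only 3 candidates remain for V, so all are in.

B = {10, 13, 14}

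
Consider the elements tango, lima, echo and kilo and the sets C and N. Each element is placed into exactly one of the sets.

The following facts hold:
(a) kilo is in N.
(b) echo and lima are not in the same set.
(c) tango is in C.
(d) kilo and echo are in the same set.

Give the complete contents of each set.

From (a): kilo ∈ N.
From (c): tango ∈ C.
(d): echo matches kilo: echo ∉ C.
(d): echo matches kilo: echo ∈ N.
(b): lima ∉ N.
Only one set left: lima ∈ C.

C = {lima, tango}; N = {echo, kilo}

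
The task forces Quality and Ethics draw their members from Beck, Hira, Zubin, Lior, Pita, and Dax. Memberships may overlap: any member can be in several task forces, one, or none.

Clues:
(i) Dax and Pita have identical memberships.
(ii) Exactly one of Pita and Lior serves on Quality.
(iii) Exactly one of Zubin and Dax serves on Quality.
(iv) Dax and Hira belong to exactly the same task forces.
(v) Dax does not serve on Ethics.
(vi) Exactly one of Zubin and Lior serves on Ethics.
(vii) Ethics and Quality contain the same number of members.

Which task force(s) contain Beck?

Beck: Ethics

From (v): Dax ∉ Ethics.
(i): Pita matches Dax: Pita ∉ Ethics.
(iv): Hira matches Dax: Hira ∉ Ethics.
Suppose Beck ∈ Quality: no assignment then satisfies all the clues, so Beck ∉ Quality.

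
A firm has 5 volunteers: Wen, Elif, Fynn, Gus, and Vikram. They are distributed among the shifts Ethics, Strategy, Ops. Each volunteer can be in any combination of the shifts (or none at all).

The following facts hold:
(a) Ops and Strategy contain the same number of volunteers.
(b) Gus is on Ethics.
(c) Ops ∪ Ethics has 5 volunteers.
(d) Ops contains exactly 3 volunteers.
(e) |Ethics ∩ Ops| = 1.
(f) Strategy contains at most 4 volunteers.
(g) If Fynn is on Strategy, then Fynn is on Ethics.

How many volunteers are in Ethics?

3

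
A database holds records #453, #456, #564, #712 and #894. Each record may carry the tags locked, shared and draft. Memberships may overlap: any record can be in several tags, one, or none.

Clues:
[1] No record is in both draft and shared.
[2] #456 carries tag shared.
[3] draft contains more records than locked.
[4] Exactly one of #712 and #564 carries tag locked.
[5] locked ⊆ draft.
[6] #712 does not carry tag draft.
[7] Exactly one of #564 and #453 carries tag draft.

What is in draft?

draft = {#564, #894}

From (2): #456 ∈ shared.
From (6): #712 ∉ draft.
(1) (disjoint): #456 ∉ draft.
(5) contrapositive: #456 ∉ locked.
(5) contrapositive: #712 ∉ locked.
(4) (exactly one): #564 ∈ locked.
(5) with #564 ∈ locked: #564 ∈ draft.
(7) (exactly one): #453 ∉ draft.
(1) (disjoint): #564 ∉ shared.
(5) contrapositive: #453 ∉ locked.
Suppose #894 ∉ draft: no assignment then satisfies all the clues, so #894 ∈ draft.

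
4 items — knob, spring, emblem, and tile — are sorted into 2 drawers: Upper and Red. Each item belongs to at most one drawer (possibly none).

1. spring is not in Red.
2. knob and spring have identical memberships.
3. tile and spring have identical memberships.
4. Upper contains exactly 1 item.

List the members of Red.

Red = {}

From (1): spring ∉ Red.
(2): knob matches spring: knob ∉ Red.
(3): tile matches spring: tile ∉ Red.
Suppose emblem ∈ Red: no assignment then satisfies all the clues, so emblem ∉ Red.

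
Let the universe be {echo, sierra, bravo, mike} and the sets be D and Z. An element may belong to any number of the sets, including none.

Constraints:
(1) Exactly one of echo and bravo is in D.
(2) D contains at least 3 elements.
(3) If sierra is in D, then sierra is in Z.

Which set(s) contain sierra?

sierra: D, Z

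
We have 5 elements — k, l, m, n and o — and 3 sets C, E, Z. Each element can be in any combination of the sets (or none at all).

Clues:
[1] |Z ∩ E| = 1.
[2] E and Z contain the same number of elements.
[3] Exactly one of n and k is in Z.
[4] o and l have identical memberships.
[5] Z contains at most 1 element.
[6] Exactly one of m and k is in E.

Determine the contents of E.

E = {k}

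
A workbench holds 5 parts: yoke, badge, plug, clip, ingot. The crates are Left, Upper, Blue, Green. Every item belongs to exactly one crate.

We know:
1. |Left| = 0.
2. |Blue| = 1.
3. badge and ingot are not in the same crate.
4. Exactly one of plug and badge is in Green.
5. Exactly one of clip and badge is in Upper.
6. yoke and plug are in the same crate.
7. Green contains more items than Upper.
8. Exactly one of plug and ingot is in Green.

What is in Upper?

Upper = {badge}

(1): Left already has 0, so the rest are out.
Suppose yoke ∈ Upper: no assignment then satisfies all the clues, so yoke ∉ Upper.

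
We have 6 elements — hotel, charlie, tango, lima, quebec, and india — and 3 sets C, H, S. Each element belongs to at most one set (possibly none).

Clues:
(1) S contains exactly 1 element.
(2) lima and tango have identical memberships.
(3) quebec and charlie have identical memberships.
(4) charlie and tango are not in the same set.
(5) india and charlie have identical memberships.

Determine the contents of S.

S = {hotel}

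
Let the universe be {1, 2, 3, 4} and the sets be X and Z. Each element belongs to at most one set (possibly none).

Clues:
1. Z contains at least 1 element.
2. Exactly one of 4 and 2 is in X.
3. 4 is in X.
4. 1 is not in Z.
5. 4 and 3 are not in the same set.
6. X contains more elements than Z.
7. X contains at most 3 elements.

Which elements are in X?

X = {1, 4}

From (3): 4 ∈ X.
From (4): 1 ∉ Z.
(2) (exactly one): 2 ∉ X.
(5): 3 ∉ X.
Suppose 1 ∉ X: no assignment then satisfies all the clues, so 1 ∈ X.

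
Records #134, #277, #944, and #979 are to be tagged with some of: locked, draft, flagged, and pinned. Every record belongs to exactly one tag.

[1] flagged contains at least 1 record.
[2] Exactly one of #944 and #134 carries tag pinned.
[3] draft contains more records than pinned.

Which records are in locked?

locked = {}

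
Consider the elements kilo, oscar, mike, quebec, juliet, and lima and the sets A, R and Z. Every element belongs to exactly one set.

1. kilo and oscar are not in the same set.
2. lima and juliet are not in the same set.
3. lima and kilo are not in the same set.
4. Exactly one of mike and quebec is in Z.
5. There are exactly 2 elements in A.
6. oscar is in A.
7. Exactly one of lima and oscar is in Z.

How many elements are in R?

2

From (6): oscar ∈ A.
(1): kilo ∉ A.
(7) (exactly one): lima ∈ Z.
(2): juliet ∉ Z.
(3): kilo ∉ Z.
Only one set left: kilo ∈ R.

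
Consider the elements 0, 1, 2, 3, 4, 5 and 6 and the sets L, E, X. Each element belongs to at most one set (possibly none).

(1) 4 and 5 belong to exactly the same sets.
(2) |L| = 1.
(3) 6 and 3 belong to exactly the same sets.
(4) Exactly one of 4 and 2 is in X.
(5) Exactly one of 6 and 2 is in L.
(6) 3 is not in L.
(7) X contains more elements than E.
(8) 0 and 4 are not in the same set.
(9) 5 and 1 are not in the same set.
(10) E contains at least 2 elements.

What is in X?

X = {3, 4, 5, 6}

From (6): 3 ∉ L.
(3): 6 matches 3: 6 ∉ L.
(5) (exactly one): 2 ∈ L.
(2): L already has 1, so the rest are out.
(4) (exactly one): 4 ∈ X.
(8): 0 ∉ X.
(1): 5 matches 4: 5 ∉ E.
(1): 5 matches 4: 5 ∈ X.
(9): 1 ∉ X.
Suppose 3 ∉ X: no assignment then satisfies all the clues, so 3 ∈ X.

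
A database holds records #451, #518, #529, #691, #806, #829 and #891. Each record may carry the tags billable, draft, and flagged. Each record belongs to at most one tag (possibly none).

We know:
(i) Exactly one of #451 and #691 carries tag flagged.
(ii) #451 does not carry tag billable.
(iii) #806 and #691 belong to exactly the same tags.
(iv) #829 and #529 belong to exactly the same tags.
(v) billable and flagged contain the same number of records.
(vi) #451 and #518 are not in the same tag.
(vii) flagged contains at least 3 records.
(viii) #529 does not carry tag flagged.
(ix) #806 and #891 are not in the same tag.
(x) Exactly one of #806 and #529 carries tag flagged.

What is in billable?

billable = {#529, #829, #891}

From (ii): #451 ∉ billable.
From (viii): #529 ∉ flagged.
(iv): #829 matches #529: #829 ∉ flagged.
(x) (exactly one): #806 ∈ flagged.
(iii): #691 matches #806: #691 ∉ billable.
(iii): #691 matches #806: #691 ∉ draft.
(iii): #691 matches #806: #691 ∈ flagged.
(ix): #891 ∉ flagged.
(i) (exactly one): #451 ∉ flagged.
(vii): only 3 candidates remain for flagged, so all are in.
Suppose #529 ∉ billable: no assignment then satisfies all the clues, so #529 ∈ billable.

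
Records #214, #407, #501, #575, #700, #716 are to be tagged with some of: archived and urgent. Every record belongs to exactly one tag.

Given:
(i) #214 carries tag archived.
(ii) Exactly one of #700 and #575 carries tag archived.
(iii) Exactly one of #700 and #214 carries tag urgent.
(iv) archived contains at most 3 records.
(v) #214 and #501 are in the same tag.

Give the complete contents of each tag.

archived = {#214, #501, #575}; urgent = {#407, #700, #716}

From (i): #214 ∈ archived.
(iii) (exactly one): #700 ∈ urgent.
(v): #501 matches #214: #501 ∈ archived.
(ii) (exactly one): #575 ∈ archived.
(iv): archived already has 3, so the rest are out.
Only one tag left: #407 ∈ urgent.
Only one tag left: #716 ∈ urgent.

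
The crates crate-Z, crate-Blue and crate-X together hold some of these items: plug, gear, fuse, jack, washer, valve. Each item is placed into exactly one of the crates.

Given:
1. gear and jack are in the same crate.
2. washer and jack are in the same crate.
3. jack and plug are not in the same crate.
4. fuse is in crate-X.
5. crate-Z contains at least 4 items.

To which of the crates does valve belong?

From (4): fuse ∈ crate-X.
Suppose valve ∉ crate-Z: no assignment then satisfies all the clues, so valve ∈ crate-Z.

valve: crate-Z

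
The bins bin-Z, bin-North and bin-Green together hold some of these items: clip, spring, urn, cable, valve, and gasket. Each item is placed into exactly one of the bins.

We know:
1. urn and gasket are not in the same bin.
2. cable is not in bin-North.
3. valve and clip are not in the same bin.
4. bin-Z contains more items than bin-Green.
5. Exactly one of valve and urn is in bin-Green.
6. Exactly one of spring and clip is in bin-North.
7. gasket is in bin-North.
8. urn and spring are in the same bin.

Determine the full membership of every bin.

From (2): cable ∉ bin-North.
From (7): gasket ∈ bin-North.
(1): urn ∉ bin-North.
(8): spring matches urn: spring ∉ bin-North.
(6) (exactly one): clip ∈ bin-North.
(3): valve ∉ bin-North.
Suppose spring ∉ bin-Z: no assignment then satisfies all the clues, so spring ∈ bin-Z.

bin-Z = {cable, spring, urn}; bin-North = {clip, gasket}; bin-Green = {valve}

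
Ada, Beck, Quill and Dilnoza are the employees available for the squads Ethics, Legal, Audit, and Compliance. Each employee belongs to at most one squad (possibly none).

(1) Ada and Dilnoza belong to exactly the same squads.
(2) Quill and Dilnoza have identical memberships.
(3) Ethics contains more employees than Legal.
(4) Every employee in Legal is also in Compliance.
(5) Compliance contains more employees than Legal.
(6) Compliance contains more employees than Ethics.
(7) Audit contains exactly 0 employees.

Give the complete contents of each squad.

Ethics = {Beck}; Legal = {}; Audit = {}; Compliance = {Ada, Dilnoza, Quill}

(7): Audit already has 0, so the rest are out.
Suppose Ada ∈ Ethics: no assignment then satisfies all the clues, so Ada ∉ Ethics.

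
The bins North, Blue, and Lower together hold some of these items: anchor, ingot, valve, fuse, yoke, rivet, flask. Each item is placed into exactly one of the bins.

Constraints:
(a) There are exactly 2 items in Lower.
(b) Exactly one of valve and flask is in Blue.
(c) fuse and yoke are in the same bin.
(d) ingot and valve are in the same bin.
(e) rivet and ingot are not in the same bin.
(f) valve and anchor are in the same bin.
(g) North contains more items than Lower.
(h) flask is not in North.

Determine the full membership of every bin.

North = {anchor, ingot, valve}; Blue = {flask, rivet}; Lower = {fuse, yoke}

From (h): flask ∉ North.
Suppose anchor ∉ North: no assignment then satisfies all the clues, so anchor ∈ North.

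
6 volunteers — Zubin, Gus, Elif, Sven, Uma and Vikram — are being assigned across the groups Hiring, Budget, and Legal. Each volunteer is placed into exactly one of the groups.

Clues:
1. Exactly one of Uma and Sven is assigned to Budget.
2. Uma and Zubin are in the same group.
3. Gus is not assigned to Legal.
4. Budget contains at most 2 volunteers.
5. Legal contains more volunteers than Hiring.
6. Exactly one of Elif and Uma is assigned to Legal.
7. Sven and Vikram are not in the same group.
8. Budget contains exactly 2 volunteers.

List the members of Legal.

Legal = {Uma, Vikram, Zubin}

From (3): Gus ∉ Legal.
Suppose Zubin ∉ Legal: no assignment then satisfies all the clues, so Zubin ∈ Legal.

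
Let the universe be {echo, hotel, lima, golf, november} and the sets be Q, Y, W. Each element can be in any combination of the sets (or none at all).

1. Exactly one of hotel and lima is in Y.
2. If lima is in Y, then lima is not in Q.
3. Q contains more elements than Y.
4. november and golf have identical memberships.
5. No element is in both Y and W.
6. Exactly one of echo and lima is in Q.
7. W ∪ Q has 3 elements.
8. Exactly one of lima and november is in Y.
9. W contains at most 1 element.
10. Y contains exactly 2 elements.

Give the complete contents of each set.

Q = {echo, golf, november}; Y = {echo, lima}; W = {}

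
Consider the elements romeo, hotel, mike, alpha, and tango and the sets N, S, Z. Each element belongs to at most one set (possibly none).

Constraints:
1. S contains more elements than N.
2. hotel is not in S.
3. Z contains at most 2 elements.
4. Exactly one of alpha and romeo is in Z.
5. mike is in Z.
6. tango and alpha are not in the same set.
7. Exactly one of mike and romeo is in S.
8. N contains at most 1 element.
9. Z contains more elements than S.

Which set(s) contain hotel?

From (2): hotel ∉ S.
From (5): mike ∈ Z.
(7) (exactly one): romeo ∈ S.
(4) (exactly one): alpha ∈ Z.
(6): tango ∉ Z.
(3): Z already has 2, so the rest are out.
Suppose hotel ∈ N: no assignment then satisfies all the clues, so hotel ∉ N.

hotel: none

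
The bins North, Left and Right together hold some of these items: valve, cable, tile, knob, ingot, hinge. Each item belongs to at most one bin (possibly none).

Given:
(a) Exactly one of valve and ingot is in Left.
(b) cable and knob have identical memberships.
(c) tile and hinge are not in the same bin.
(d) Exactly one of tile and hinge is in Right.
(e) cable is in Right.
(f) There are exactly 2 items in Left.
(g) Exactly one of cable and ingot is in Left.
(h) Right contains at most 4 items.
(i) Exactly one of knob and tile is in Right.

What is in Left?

From (e): cable ∈ Right.
(b): knob matches cable: knob ∉ North.
(b): knob matches cable: knob ∉ Left.
(b): knob matches cable: knob ∈ Right.
(g) (exactly one): ingot ∈ Left.
(i) (exactly one): tile ∉ Right.
(a) (exactly one): valve ∉ Left.
(d) (exactly one): hinge ∈ Right.
(f): only 2 candidates remain for Left, so all are in.

Left = {ingot, tile}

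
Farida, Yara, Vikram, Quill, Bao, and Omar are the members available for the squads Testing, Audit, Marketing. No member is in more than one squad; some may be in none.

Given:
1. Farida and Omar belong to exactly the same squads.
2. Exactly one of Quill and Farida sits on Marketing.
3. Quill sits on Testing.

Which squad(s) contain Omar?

Omar: Marketing

From (3): Quill ∈ Testing.
(2) (exactly one): Farida ∈ Marketing.
(1): Omar matches Farida: Omar ∉ Testing.
(1): Omar matches Farida: Omar ∉ Audit.
(1): Omar matches Farida: Omar ∈ Marketing.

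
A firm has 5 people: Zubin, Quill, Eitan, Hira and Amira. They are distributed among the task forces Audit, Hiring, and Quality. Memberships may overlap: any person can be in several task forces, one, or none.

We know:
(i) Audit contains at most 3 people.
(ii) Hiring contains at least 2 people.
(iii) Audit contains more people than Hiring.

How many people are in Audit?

3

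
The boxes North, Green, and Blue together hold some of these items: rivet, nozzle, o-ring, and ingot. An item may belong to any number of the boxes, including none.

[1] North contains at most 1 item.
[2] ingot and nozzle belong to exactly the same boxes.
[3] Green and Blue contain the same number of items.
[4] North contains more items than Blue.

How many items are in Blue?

0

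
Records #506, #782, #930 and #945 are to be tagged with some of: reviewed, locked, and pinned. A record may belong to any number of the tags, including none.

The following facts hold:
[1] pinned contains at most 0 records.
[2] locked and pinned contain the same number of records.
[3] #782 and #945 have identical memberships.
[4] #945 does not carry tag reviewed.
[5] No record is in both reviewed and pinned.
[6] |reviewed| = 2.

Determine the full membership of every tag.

reviewed = {#506, #930}; locked = {}; pinned = {}

From (4): #945 ∉ reviewed.
(1): pinned already has 0, so the rest are out.
(3): #782 matches #945: #782 ∉ reviewed.
(6): only 2 candidates remain for reviewed, so all are in.
Suppose #506 ∈ locked: no assignment then satisfies all the clues, so #506 ∉ locked.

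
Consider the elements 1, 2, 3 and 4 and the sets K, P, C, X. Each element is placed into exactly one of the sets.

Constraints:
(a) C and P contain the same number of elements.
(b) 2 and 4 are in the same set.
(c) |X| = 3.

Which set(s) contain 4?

4: X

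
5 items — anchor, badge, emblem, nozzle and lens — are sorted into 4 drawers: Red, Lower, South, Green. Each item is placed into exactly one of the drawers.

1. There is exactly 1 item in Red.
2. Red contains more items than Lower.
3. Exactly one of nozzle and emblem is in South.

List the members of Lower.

Lower = {}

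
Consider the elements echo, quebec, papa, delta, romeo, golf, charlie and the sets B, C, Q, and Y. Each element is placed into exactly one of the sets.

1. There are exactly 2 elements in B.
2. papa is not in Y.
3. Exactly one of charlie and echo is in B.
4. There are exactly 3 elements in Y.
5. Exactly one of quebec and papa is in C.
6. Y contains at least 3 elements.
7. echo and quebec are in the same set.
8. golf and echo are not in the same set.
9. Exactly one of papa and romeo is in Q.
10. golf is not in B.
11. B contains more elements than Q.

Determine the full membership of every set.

B = {echo, quebec}; C = {papa}; Q = {romeo}; Y = {charlie, delta, golf}

From (2): papa ∉ Y.
From (10): golf ∉ B.
Suppose echo ∉ B: no assignment then satisfies all the clues, so echo ∈ B.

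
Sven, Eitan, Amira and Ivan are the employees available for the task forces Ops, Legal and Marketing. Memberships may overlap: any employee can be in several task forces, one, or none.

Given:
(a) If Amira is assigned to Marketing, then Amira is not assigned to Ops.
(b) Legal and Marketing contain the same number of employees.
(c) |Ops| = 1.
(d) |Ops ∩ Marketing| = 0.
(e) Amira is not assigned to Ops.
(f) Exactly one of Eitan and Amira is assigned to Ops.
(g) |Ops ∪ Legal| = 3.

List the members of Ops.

From (e): Amira ∉ Ops.
(f) (exactly one): Eitan ∈ Ops.
(c): Ops already has 1, so the rest are out.

Ops = {Eitan}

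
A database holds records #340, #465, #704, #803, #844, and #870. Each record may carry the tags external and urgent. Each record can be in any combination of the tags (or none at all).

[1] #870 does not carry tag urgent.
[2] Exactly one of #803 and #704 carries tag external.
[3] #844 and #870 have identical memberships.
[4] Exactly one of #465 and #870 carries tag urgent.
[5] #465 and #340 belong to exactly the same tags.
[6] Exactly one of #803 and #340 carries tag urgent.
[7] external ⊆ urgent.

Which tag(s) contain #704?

From (1): #870 ∉ urgent.
(3): #844 matches #870: #844 ∉ urgent.
(4) (exactly one): #465 ∈ urgent.
(5): #340 matches #465: #340 ∈ urgent.
(6) (exactly one): #803 ∉ urgent.
(7) contrapositive: #803 ∉ external.
(7) contrapositive: #844 ∉ external.
(7) contrapositive: #870 ∉ external.
(2) (exactly one): #704 ∈ external.
(7) with #704 ∈ external: #704 ∈ urgent.

#704: external, urgent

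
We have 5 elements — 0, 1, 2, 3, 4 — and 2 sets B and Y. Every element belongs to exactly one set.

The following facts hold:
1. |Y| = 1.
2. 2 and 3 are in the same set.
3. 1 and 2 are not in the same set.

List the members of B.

B = {0, 2, 3, 4}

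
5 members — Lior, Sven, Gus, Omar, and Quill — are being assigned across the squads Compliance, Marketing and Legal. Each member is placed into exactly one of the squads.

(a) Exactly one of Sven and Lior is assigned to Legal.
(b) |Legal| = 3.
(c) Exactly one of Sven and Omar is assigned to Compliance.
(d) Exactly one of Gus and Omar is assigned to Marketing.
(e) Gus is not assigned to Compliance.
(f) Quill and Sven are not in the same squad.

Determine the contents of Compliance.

Compliance = {Sven}

From (e): Gus ∉ Compliance.
Suppose Lior ∈ Compliance: no assignment then satisfies all the clues, so Lior ∉ Compliance.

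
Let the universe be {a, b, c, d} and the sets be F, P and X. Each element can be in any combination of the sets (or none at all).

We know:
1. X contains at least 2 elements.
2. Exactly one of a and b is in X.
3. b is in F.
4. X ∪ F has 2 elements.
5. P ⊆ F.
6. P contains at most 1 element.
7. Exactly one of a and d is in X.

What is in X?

X = {b, d}

From (3): b ∈ F.
Suppose a ∈ X: no assignment then satisfies all the clues, so a ∉ X.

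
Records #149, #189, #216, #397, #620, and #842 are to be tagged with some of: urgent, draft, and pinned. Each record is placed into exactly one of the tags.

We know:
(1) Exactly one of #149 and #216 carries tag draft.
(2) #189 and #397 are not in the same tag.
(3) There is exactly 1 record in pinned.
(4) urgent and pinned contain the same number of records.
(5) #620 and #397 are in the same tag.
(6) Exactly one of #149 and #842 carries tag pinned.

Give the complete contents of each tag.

urgent = {#189}; draft = {#216, #397, #620, #842}; pinned = {#149}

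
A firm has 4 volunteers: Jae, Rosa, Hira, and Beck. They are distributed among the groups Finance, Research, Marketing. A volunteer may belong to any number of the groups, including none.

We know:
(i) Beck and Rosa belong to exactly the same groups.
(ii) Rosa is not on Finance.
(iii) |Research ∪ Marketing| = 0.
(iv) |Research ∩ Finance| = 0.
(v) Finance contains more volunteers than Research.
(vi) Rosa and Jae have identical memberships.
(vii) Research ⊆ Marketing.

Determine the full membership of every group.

Finance = {Hira}; Research = {}; Marketing = {}

From (ii): Rosa ∉ Finance.
(i): Beck matches Rosa: Beck ∉ Finance.
(vi): Jae matches Rosa: Jae ∉ Finance.
Suppose Jae ∈ Research: no assignment then satisfies all the clues, so Jae ∉ Research.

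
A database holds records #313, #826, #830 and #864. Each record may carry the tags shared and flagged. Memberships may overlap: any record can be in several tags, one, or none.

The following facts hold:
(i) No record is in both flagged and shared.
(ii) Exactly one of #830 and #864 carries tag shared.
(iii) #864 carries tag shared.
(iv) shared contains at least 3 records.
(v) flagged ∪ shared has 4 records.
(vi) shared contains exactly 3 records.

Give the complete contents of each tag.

shared = {#313, #826, #864}; flagged = {#830}

From (iii): #864 ∈ shared.
(i) (disjoint): #864 ∉ flagged.
(ii) (exactly one): #830 ∉ shared.
(iv): only 3 candidates remain for shared, so all are in.
(i) (disjoint): #313 ∉ flagged.
(i) (disjoint): #826 ∉ flagged.
Suppose #830 ∉ flagged: no assignment then satisfies all the clues, so #830 ∈ flagged.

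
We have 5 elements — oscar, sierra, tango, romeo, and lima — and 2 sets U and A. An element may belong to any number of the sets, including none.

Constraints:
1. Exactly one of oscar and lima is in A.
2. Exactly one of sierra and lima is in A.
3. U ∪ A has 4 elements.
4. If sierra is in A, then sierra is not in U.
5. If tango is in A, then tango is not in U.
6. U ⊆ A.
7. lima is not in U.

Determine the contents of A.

A = {oscar, romeo, sierra, tango}

From (7): lima ∉ U.
Suppose oscar ∉ A: no assignment then satisfies all the clues, so oscar ∈ A.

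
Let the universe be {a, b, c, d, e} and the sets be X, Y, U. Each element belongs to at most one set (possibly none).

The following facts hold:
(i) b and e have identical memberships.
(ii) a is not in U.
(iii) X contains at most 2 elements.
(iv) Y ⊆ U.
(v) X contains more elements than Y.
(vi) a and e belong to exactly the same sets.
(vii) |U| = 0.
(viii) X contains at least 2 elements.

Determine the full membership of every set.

X = {c, d}; Y = {}; U = {}

From (ii): a ∉ U.
(iv) contrapositive: a ∉ Y.
(vi): e matches a: e ∉ Y.
(vi): e matches a: e ∉ U.
(vii): U already has 0, so the rest are out.
(i): b matches e: b ∉ Y.
(iv) contrapositive: c ∉ Y.
(iv) contrapositive: d ∉ Y.
Suppose a ∈ X: no assignment then satisfies all the clues, so a ∉ X.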